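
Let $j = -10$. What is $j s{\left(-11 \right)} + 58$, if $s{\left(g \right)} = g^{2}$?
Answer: $-1152$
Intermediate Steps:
$j s{\left(-11 \right)} + 58 = - 10 \left(-11\right)^{2} + 58 = \left(-10\right) 121 + 58 = -1210 + 58 = -1152$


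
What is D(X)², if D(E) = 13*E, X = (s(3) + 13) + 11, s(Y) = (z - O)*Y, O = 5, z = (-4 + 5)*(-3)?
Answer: 0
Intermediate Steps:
z = -3 (z = 1*(-3) = -3)
s(Y) = -8*Y (s(Y) = (-3 - 1*5)*Y = (-3 - 5)*Y = -8*Y)
X = 0 (X = (-8*3 + 13) + 11 = (-24 + 13) + 11 = -11 + 11 = 0)
D(X)² = (13*0)² = 0² = 0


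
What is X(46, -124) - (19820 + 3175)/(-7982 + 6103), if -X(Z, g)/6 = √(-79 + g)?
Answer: 22995/1879 - 6*I*√203 ≈ 12.238 - 85.487*I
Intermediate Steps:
X(Z, g) = -6*√(-79 + g)
X(46, -124) - (19820 + 3175)/(-7982 + 6103) = -6*√(-79 - 124) - (19820 + 3175)/(-7982 + 6103) = -6*I*√203 - 22995/(-1879) = -6*I*√203 - 22995*(-1)/1879 = -6*I*√203 - 1*(-22995/1879) = -6*I*√203 + 22995/1879 = 22995/1879 - 6*I*√203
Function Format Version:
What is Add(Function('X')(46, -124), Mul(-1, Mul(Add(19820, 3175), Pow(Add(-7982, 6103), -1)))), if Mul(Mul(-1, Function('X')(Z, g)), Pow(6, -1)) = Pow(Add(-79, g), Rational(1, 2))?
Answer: Add(Rational(22995, 1879), Mul(-6, I, Pow(203, Rational(1, 2)))) ≈ Add(12.238, Mul(-85.487, I))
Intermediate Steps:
Function('X')(Z, g) = Mul(-6, Pow(Add(-79, g), Rational(1, 2)))
Add(Function('X')(46, -124), Mul(-1, Mul(Add(19820, 3175), Pow(Add(-7982, 6103), -1)))) = Add(Mul(-6, Pow(Add(-79, -124), Rational(1, 2))), Mul(-1, Mul(Add(19820, 3175), Pow(Add(-7982, 6103), -1)))) = Add(Mul(-6, Pow(-203, Rational(1, 2))), Mul(-1, Mul(22995, Pow(-1879, -1)))) = Add(Mul(-6, Mul(I, Pow(203, Rational(1, 2)))), Mul(-1, Mul(22995, Rational(-1, 1879)))) = Add(Mul(-6, I, Pow(203, Rational(1, 2))), Mul(-1, Rational(-22995, 1879))) = Add(Mul(-6, I, Pow(203, Rational(1, 2))), Rational(22995, 1879)) = Add(Rational(22995, 1879), Mul(-6, I, Pow(203, Rational(1, 2))))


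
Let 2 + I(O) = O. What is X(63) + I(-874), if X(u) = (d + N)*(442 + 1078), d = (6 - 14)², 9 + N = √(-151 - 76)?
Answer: 82724 + 1520*I*√227 ≈ 82724.0 + 22901.0*I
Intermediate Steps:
N = -9 + I*√227 (N = -9 + √(-151 - 76) = -9 + √(-227) = -9 + I*√227 ≈ -9.0 + 15.067*I)
d = 64 (d = (-8)² = 64)
X(u) = 83600 + 1520*I*√227 (X(u) = (64 + (-9 + I*√227))*(442 + 1078) = (55 + I*√227)*1520 = 83600 + 1520*I*√227)
I(O) = -2 + O
X(63) + I(-874) = (83600 + 1520*I*√227) + (-2 - 874) = (83600 + 1520*I*√227) - 876 = 82724 + 1520*I*√227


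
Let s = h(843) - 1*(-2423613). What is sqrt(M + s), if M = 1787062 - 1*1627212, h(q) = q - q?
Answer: sqrt(2583463) ≈ 1607.3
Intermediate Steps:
h(q) = 0
M = 159850 (M = 1787062 - 1627212 = 159850)
s = 2423613 (s = 0 - 1*(-2423613) = 0 + 2423613 = 2423613)
sqrt(M + s) = sqrt(159850 + 2423613) = sqrt(2583463)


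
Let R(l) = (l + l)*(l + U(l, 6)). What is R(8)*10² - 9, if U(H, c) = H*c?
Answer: 89591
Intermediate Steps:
R(l) = 14*l² (R(l) = (l + l)*(l + l*6) = (2*l)*(l + 6*l) = (2*l)*(7*l) = 14*l²)
R(8)*10² - 9 = (14*8²)*10² - 9 = (14*64)*100 - 9 = 896*100 - 9 = 89600 - 9 = 89591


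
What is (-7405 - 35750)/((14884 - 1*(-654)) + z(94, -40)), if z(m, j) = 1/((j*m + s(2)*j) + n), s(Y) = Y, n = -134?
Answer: -171497970/61748011 ≈ -2.7774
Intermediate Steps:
z(m, j) = 1/(-134 + 2*j + j*m) (z(m, j) = 1/((j*m + 2*j) - 134) = 1/((2*j + j*m) - 134) = 1/(-134 + 2*j + j*m))
(-7405 - 35750)/((14884 - 1*(-654)) + z(94, -40)) = (-7405 - 35750)/((14884 - 1*(-654)) + 1/(-134 + 2*(-40) - 40*94)) = -43155/((14884 + 654) + 1/(-134 - 80 - 3760)) = -43155/(15538 + 1/(-3974)) = -43155/(15538 - 1/3974) = -43155/61748011/3974 = -43155*3974/61748011 = -171497970/61748011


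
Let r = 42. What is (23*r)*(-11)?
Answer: -10626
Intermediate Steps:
(23*r)*(-11) = (23*42)*(-11) = 966*(-11) = -10626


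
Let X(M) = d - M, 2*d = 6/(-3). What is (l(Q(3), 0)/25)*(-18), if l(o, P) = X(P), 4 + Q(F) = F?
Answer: 18/25 ≈ 0.72000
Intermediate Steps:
d = -1 (d = (6/(-3))/2 = (6*(-⅓))/2 = (½)*(-2) = -1)
Q(F) = -4 + F
X(M) = -1 - M
l(o, P) = -1 - P
(l(Q(3), 0)/25)*(-18) = ((-1 - 1*0)/25)*(-18) = ((-1 + 0)*(1/25))*(-18) = -1*1/25*(-18) = -1/25*(-18) = 18/25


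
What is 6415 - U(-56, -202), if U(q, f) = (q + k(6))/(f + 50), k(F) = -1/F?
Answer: 5850143/912 ≈ 6414.6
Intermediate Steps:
U(q, f) = (-⅙ + q)/(50 + f) (U(q, f) = (q - 1/6)/(f + 50) = (q - 1*⅙)/(50 + f) = (q - ⅙)/(50 + f) = (-⅙ + q)/(50 + f))
6415 - U(-56, -202) = 6415 - (-⅙ - 56)/(50 - 202) = 6415 - (-337)/((-152)*6) = 6415 - (-1)*(-337)/(152*6) = 6415 - 1*337/912 = 6415 - 337/912 = 5850143/912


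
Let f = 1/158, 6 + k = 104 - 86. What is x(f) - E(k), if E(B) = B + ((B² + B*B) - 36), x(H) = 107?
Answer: -157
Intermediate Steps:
k = 12 (k = -6 + (104 - 86) = -6 + 18 = 12)
f = 1/158 ≈ 0.0063291
E(B) = -36 + B + 2*B² (E(B) = B + ((B² + B²) - 36) = B + (2*B² - 36) = B + (-36 + 2*B²) = -36 + B + 2*B²)
x(f) - E(k) = 107 - (-36 + 12 + 2*12²) = 107 - (-36 + 12 + 2*144) = 107 - (-36 + 12 + 288) = 107 - 1*264 = 107 - 264 = -157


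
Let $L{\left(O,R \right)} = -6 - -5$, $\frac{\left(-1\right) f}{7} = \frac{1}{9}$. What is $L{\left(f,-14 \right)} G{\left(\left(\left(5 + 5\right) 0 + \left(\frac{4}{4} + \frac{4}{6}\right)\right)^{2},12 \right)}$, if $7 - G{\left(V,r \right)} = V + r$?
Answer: $\frac{70}{9} \approx 7.7778$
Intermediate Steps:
$f = - \frac{7}{9} \approx -0.77778$
$L{\left(O,R \right)} = -1$ ($L{\left(O,R \right)} = -6 + 5 = -1$)
$G{\left(V,r \right)} = 7 - V - r$ ($G{\left(V,r \right)} = 7 - \left(V + r\right) = 7 - V - r$)
$L{\left(f,-14 \right)} G{\left(\left(\left(5 + 5\right) 0 + \left(\frac{4}{4} + \frac{4}{6}\right)\right)^{2},12 \right)} = - (7 - \left(\left(5 + 5\right) 0 + \left(\frac{4}{4} + \frac{4}{6}\right)\right)^{2} - 12) = - (7 - \left(10 \cdot 0 + \left(4 \cdot \frac{1}{4} + 4 \cdot \frac{1}{6}\right)\right)^{2} - 12) = - (7 - \left(0 + \left(1 + \frac{2}{3}\right)\right)^{2} - 12) = - (7 - \left(0 + \frac{5}{3}\right)^{2} - 12) = - (7 - \left(\frac{5}{3}\right)^{2} - 12) = - (7 - \frac{25}{9} - 12) = \left(-1\right) \left(- \frac{70}{9}\right) = \frac{70}{9}$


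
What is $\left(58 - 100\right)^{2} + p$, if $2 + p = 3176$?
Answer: $4938$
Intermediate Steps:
$p = 3174$ ($p = -2 + 3176 = 3174$)
$\left(58 - 100\right)^{2} + p = \left(58 - 100\right)^{2} + 3174 = \left(-42\right)^{2} + 3174 = 1764 + 3174 = 4938$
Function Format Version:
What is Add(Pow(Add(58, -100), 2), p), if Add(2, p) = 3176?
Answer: 4938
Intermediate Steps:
p = 3174 (p = Add(-2, 3176) = 3174)
Add(Pow(Add(58, -100), 2), p) = Add(Pow(Add(58, -100), 2), 3174) = Add(Pow(-42, 2), 3174) = Add(1764, 3174) = 4938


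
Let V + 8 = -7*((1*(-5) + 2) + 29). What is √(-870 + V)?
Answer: 2*I*√265 ≈ 32.558*I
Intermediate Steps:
V = -190 (V = -8 - 7*((1*(-5) + 2) + 29) = -8 - 7*((-5 + 2) + 29) = -8 - 7*(-3 + 29) = -8 - 7*26 = -8 - 182 = -190)
√(-870 + V) = √(-870 - 190) = √(-1060) = 2*I*√265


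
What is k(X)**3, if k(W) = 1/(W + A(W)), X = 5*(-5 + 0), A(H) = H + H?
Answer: -1/421875 ≈ -2.3704e-6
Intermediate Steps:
A(H) = 2*H
X = -25 (X = 5*(-5) = -25)
k(W) = 1/(3*W) (k(W) = 1/(W + 2*W) = 1/(3*W))
k(X)**3 = ((1/3)/(-25))**3 = ((1/3)*(-1/25))**3 = (-1/75)**3 = -1/421875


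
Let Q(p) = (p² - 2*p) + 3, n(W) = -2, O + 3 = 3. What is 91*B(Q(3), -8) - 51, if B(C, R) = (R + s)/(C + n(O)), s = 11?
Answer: 69/4 ≈ 17.250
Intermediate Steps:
O = 0 (O = -3 + 3 = 0)
Q(p) = 3 + p² - 2*p
B(C, R) = (11 + R)/(-2 + C) (B(C, R) = (R + 11)/(C - 2) = (11 + R)/(-2 + C))
91*B(Q(3), -8) - 51 = 91*((11 - 8)/(-2 + (3 + 3² - 2*3))) - 51 = 91*(3/(-2 + (3 + 9 - 6))) - 51 = 91*(3/(-2 + 6)) - 51 = 91*(3/4) - 51 = 91*((¼)*3) - 51 = 91*(¾) - 51 = 273/4 - 51 = 69/4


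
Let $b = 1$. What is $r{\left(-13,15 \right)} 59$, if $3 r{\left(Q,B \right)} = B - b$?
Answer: $\frac{826}{3} \approx 275.33$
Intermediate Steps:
$r{\left(Q,B \right)} = - \frac{1}{3} + \frac{B}{3}$ ($r{\left(Q,B \right)} = \frac{B - 1}{3} = \frac{-1 + B}{3} = - \frac{1}{3} + \frac{B}{3}$)
$r{\left(-13,15 \right)} 59 = \left(- \frac{1}{3} + \frac{1}{3} \cdot 15\right) 59 = \left(- \frac{1}{3} + 5\right) 59 = \frac{14}{3} \cdot 59 = \frac{826}{3}$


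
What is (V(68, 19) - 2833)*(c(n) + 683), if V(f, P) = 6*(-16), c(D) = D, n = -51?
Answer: -1851128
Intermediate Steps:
V(f, P) = -96
(V(68, 19) - 2833)*(c(n) + 683) = (-96 - 2833)*(-51 + 683) = -2929*632 = -1851128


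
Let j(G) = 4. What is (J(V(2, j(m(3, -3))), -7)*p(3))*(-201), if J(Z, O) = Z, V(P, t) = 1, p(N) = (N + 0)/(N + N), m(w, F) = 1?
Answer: -201/2 ≈ -100.50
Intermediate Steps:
p(N) = ½ (p(N) = N/((2*N)) = N*(1/(2*N)) = ½)
(J(V(2, j(m(3, -3))), -7)*p(3))*(-201) = (1*(½))*(-201) = (½)*(-201) = -201/2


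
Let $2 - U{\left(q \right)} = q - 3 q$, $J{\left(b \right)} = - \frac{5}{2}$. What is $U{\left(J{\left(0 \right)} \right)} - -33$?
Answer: $30$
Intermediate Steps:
$J{\left(b \right)} = - \frac{5}{2}$ ($J{\left(b \right)} = \left(-5\right) \frac{1}{2} = - \frac{5}{2}$)
$U{\left(q \right)} = 2 + 2 q$ ($U{\left(q \right)} = 2 - \left(q - 3 q\right) = 2 - - 2 q = 2 + 2 q$)
$U{\left(J{\left(0 \right)} \right)} - -33 = \left(2 + 2 \left(- \frac{5}{2}\right)\right) - -33 = \left(2 - 5\right) + 33 = -3 + 33 = 30$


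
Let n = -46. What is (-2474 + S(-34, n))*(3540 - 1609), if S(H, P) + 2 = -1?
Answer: -4783087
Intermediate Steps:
S(H, P) = -3 (S(H, P) = -2 - 1 = -3)
(-2474 + S(-34, n))*(3540 - 1609) = (-2474 - 3)*(3540 - 1609) = -2477*1931 = -4783087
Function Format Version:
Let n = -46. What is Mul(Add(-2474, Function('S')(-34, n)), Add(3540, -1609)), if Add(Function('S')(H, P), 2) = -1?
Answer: -4783087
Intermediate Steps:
Function('S')(H, P) = -3 (Function('S')(H, P) = Add(-2, -1) = -3)
Mul(Add(-2474, Function('S')(-34, n)), Add(3540, -1609)) = Mul(Add(-2474, -3), Add(3540, -1609)) = Mul(-2477, 1931) = -4783087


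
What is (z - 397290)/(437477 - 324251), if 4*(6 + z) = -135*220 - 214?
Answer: -809549/226452 ≈ -3.5749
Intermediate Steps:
z = -14969/2 (z = -6 + (-135*220 - 214)/4 = -6 + (-29700 - 214)/4 = -6 + (1/4)*(-29914) = -6 - 14957/2 = -14969/2 ≈ -7484.5)
(z - 397290)/(437477 - 324251) = (-14969/2 - 397290)/(437477 - 324251) = -809549/2/113226 = -809549/2*1/113226 = -809549/226452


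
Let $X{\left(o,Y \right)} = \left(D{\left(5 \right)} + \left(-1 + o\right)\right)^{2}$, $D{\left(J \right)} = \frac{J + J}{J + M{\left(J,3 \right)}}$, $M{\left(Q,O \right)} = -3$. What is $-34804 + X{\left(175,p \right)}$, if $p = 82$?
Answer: $-2763$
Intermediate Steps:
$D{\left(J \right)} = \frac{2 J}{-3 + J}$ ($D{\left(J \right)} = \frac{J + J}{J - 3} = \frac{2 J}{-3 + J}$)
$X{\left(o,Y \right)} = \left(4 + o\right)^{2}$ ($X{\left(o,Y \right)} = \left(2 \cdot 5 \frac{1}{-3 + 5} + \left(-1 + o\right)\right)^{2} = \left(2 \cdot 5 \cdot \frac{1}{2} + \left(-1 + o\right)\right)^{2} = \left(5 + \left(-1 + o\right)\right)^{2} = \left(4 + o\right)^{2}$)
$-34804 + X{\left(175,p \right)} = -34804 + \left(4 + 175\right)^{2} = -34804 + 179^{2} = -34804 + 32041 = -2763$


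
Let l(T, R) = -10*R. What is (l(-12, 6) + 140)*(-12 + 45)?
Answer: 2640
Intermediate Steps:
(l(-12, 6) + 140)*(-12 + 45) = (-10*6 + 140)*(-12 + 45) = (-60 + 140)*33 = 80*33 = 2640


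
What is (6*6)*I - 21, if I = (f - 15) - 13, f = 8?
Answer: -741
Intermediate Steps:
I = -20 (I = (8 - 15) - 13 = -7 - 13 = -20)
(6*6)*I - 21 = (6*6)*(-20) - 21 = 36*(-20) - 21 = -720 - 21 = -741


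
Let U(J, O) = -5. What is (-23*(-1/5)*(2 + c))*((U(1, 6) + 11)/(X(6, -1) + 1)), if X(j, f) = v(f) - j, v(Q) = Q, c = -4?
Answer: 46/5 ≈ 9.2000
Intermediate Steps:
X(j, f) = f - j
(-23*(-1/5)*(2 + c))*((U(1, 6) + 11)/(X(6, -1) + 1)) = (-23*(-1/5)*(2 - 4))*((-5 + 11)/((-1 - 1*6) + 1)) = (-23*(-1*⅕)*(-2))*(6/((-1 - 6) + 1)) = (-(-23)*(-2)/5)*(6/(-7 + 1)) = (-23*⅖)*(6/(-6)) = -276*(-1)/(5*6) = -46/5*(-1) = 46/5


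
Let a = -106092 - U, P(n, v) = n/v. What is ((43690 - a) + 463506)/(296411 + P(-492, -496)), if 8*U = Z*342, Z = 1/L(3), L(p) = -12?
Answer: 304189081/147020348 ≈ 2.0690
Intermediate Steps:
Z = -1/12 (Z = 1/(-12) = -1/12 ≈ -0.083333)
U = -57/16 (U = (-1/12*342)/8 = (⅛)*(-57/2) = -57/16 ≈ -3.5625)
a = -1697415/16 (a = -106092 - 1*(-57/16) = -106092 + 57/16 = -1697415/16 ≈ -1.0609e+5)
((43690 - a) + 463506)/(296411 + P(-492, -496)) = ((43690 - 1*(-1697415/16)) + 463506)/(296411 - 492/(-496)) = ((43690 + 1697415/16) + 463506)/(296411 - 492*(-1/496)) = (2396455/16 + 463506)/(296411 + 123/124) = 9812551/(16*(36755087/124)) = (9812551/16)*(124/36755087) = 304189081/147020348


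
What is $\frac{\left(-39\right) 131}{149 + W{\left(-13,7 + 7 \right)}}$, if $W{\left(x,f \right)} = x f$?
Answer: $\frac{1703}{11} \approx 154.82$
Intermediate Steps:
$W{\left(x,f \right)} = f x$
$\frac{\left(-39\right) 131}{149 + W{\left(-13,7 + 7 \right)}} = \frac{\left(-39\right) 131}{149 + \left(7 + 7\right) \left(-13\right)} = - \frac{5109}{149 + 14 \left(-13\right)} = - \frac{5109}{149 - 182} = - \frac{5109}{-33} = \left(-5109\right) \left(- \frac{1}{33}\right) = \frac{1703}{11}$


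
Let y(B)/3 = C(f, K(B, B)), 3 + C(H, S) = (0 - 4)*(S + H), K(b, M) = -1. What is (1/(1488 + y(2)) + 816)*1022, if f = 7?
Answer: 167624498/201 ≈ 8.3395e+5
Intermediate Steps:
C(H, S) = -3 - 4*H - 4*S (C(H, S) = -3 + (0 - 4)*(S + H) = -3 - 4*(H + S) = -3 + (-4*H - 4*S) = -3 - 4*H - 4*S)
y(B) = -81 (y(B) = 3*(-3 - 4*7 - 4*(-1)) = 3*(-3 - 28 + 4) = 3*(-27) = -81)
(1/(1488 + y(2)) + 816)*1022 = (1/(1488 - 81) + 816)*1022 = (1/1407 + 816)*1022 = (1148113/1407)*1022 = 167624498/201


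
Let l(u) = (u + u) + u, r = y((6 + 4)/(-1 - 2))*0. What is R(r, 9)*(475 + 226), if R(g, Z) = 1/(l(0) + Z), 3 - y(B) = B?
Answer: 701/9 ≈ 77.889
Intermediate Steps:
y(B) = 3 - B
r = 0 (r = (3 - (6 + 4)/(-1 - 2))*0 = (3 - 10/(-3))*0 = (3 - 10*(-1)/3)*0 = (3 - 1*(-10/3))*0 = (3 + 10/3)*0 = (19/3)*0 = 0)
l(u) = 3*u (l(u) = 2*u + u = 3*u)
R(g, Z) = 1/Z (R(g, Z) = 1/(3*0 + Z) = 1/(0 + Z) = 1/Z)
R(r, 9)*(475 + 226) = (475 + 226)/9 = (1/9)*701 = 701/9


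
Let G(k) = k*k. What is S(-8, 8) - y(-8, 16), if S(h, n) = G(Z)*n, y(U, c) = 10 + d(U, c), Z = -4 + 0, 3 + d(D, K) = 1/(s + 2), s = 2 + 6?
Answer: 1209/10 ≈ 120.90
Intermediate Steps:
s = 8
d(D, K) = -29/10 (d(D, K) = -3 + 1/(8 + 2) = -3 + 1/10 = -29/10)
Z = -4
G(k) = k**2
y(U, c) = 71/10 (y(U, c) = 10 - 29/10 = 71/10)
S(h, n) = 16*n (S(h, n) = (-4)**2*n = 16*n)
S(-8, 8) - y(-8, 16) = 16*8 - 1*71/10 = 128 - 71/10 = 1209/10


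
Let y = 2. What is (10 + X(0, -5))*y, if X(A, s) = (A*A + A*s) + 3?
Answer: 26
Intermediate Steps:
X(A, s) = 3 + A² + A*s (X(A, s) = (A² + A*s) + 3 = 3 + A² + A*s)
(10 + X(0, -5))*y = (10 + (3 + 0² + 0*(-5)))*2 = (10 + (3 + 0 + 0))*2 = (10 + 3)*2 = 13*2 = 26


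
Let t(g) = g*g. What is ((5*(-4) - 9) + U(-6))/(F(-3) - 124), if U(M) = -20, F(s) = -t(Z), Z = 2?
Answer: 49/128 ≈ 0.38281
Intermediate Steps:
t(g) = g**2
F(s) = -4 (F(s) = -1*2**2 = -1*4 = -4)
((5*(-4) - 9) + U(-6))/(F(-3) - 124) = ((5*(-4) - 9) - 20)/(-4 - 124) = ((-20 - 9) - 20)/(-128) = (-29 - 20)*(-1/128) = -49*(-1/128) = 49/128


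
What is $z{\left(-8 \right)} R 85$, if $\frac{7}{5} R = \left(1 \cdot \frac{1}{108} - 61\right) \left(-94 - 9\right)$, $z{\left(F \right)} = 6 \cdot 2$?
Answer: $\frac{41192275}{9} \approx 4.5769 \cdot 10^{6}$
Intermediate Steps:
$z{\left(F \right)} = 12$
$R = \frac{484615}{108}$ ($R = \frac{5 \left(1 \cdot \frac{1}{108} - 61\right) \left(-94 - 9\right)}{7} = \frac{5 \left(1 \cdot \frac{1}{108} - 61\right) \left(-103\right)}{7} = \frac{5 \left(\frac{1}{108} - 61\right) \left(-103\right)}{7} = \frac{5 \left(\left(- \frac{6587}{108}\right) \left(-103\right)\right)}{7} = \frac{5}{7} \cdot \frac{678461}{108} = \frac{484615}{108} \approx 4487.2$)
$z{\left(-8 \right)} R 85 = 12 \cdot \frac{484615}{108} \cdot 85 = \frac{484615}{9} \cdot 85 = \frac{41192275}{9}$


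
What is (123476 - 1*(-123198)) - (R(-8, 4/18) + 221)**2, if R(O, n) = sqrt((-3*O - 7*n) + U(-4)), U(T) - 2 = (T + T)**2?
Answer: 1779701/9 - 884*sqrt(199)/3 ≈ 1.9359e+5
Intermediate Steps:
U(T) = 2 + 4*T**2 (U(T) = 2 + (T + T)**2 = 2 + (2*T)**2 = 2 + 4*T**2)
R(O, n) = sqrt(66 - 7*n - 3*O) (R(O, n) = sqrt((-3*O - 7*n) + (2 + 4*(-4)**2)) = sqrt((-7*n - 3*O) + (2 + 4*16)) = sqrt((-7*n - 3*O) + (2 + 64)) = sqrt((-7*n - 3*O) + 66) = sqrt(66 - 7*n - 3*O))
(123476 - 1*(-123198)) - (R(-8, 4/18) + 221)**2 = (123476 - 1*(-123198)) - (sqrt(66 - 28/18 - 3*(-8)) + 221)**2 = (123476 + 123198) - (sqrt(66 - 28/18 + 24) + 221)**2 = 246674 - (sqrt(66 - 7*2/9 + 24) + 221)**2 = 246674 - (sqrt(66 - 14/9 + 24) + 221)**2 = 246674 - (sqrt(796/9) + 221)**2 = 246674 - (2*sqrt(199)/3 + 221)**2 = 246674 - (221 + 2*sqrt(199)/3)**2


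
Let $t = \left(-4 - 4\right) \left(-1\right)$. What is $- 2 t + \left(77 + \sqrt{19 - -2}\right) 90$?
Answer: $6914 + 90 \sqrt{21} \approx 7326.4$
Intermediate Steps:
$t = 8$ ($t = \left(-8\right) \left(-1\right) = 8$)
$- 2 t + \left(77 + \sqrt{19 - -2}\right) 90 = \left(-2\right) 8 + \left(77 + \sqrt{19 - -2}\right) 90 = -16 + \left(77 + \sqrt{19 + \left(-7 + 9\right)}\right) 90 = -16 + \left(77 + \sqrt{19 + 2}\right) 90 = -16 + \left(77 + \sqrt{21}\right) 90 = -16 + \left(6930 + 90 \sqrt{21}\right) = 6914 + 90 \sqrt{21}$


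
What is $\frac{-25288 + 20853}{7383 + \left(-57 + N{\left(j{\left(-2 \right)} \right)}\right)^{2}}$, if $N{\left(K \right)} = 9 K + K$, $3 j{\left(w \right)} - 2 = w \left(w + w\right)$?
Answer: $- \frac{39915}{71488} \approx -0.55835$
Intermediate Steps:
$j{\left(w \right)} = \frac{2}{3} + \frac{2 w^{2}}{3}$ ($j{\left(w \right)} = \frac{2}{3} + \frac{w \left(w + w\right)}{3} = \frac{2}{3} + \frac{w 2 w}{3} = \frac{2}{3} + \frac{2 w^{2}}{3}$)
$N{\left(K \right)} = 10 K$
$\frac{-25288 + 20853}{7383 + \left(-57 + N{\left(j{\left(-2 \right)} \right)}\right)^{2}} = \frac{-25288 + 20853}{7383 + \left(-57 + 10 \left(\frac{2}{3} + \frac{2 \left(-2\right)^{2}}{3}\right)\right)^{2}} = - \frac{4435}{7383 + \left(-57 + 10 \left(\frac{2}{3} + \frac{2}{3} \cdot 4\right)\right)^{2}} = - \frac{4435}{7383 + \left(-57 + 10 \left(\frac{2}{3} + \frac{8}{3}\right)\right)^{2}} = - \frac{4435}{7383 + \left(-57 + 10 \cdot \frac{10}{3}\right)^{2}} = - \frac{4435}{7383 + \left(-57 + \frac{100}{3}\right)^{2}} = - \frac{4435}{7383 + \left(- \frac{71}{3}\right)^{2}} = - \frac{4435}{7383 + \frac{5041}{9}} = - \frac{4435}{\frac{71488}{9}} = \left(-4435\right) \frac{9}{71488} = - \frac{39915}{71488}$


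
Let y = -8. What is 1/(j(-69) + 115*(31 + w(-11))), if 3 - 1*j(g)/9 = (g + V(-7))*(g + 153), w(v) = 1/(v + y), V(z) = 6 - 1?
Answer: 19/987429 ≈ 1.9242e-5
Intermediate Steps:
V(z) = 5
w(v) = 1/(-8 + v) (w(v) = 1/(v - 8) = 1/(-8 + v))
j(g) = 27 - 9*(5 + g)*(153 + g) (j(g) = 27 - 9*(g + 5)*(g + 153) = 27 - 9*(5 + g)*(153 + g))
1/(j(-69) + 115*(31 + w(-11))) = 1/((-6858 - 1422*(-69) - 9*(-69)²) + 115*(31 + 1/(-8 - 11))) = 1/((-6858 + 98118 - 9*4761) + 115*(31 + 1/(-19))) = 1/((-6858 + 98118 - 42849) + 115*(31 - 1/19)) = 1/(48411 + 115*(588/19)) = 1/(48411 + 67620/19) = 1/(987429/19) = 19/987429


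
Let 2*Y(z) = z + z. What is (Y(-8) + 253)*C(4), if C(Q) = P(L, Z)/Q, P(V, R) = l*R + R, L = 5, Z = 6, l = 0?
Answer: 735/2 ≈ 367.50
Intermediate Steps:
Y(z) = z (Y(z) = (z + z)/2 = (2*z)/2 = z)
P(V, R) = R (P(V, R) = 0*R + R = 0 + R = R)
C(Q) = 6/Q
(Y(-8) + 253)*C(4) = (-8 + 253)*(6/4) = 245*(6*(1/4)) = 245*(3/2) = 735/2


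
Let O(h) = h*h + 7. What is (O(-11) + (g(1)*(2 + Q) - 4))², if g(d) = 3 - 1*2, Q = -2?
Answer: 15376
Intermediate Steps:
g(d) = 1 (g(d) = 3 - 2 = 1)
O(h) = 7 + h² (O(h) = h² + 7 = 7 + h²)
(O(-11) + (g(1)*(2 + Q) - 4))² = ((7 + (-11)²) + (1*(2 - 2) - 4))² = ((7 + 121) + (1*0 - 4))² = (128 + (0 - 4))² = (128 - 4)² = 124² = 15376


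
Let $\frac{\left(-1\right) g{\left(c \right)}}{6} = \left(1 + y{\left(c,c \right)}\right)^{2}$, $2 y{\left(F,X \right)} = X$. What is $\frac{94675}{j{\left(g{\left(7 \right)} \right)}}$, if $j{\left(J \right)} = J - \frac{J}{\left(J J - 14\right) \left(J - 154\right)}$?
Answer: $- \frac{879264118150}{1128393099} \approx -779.22$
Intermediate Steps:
$y{\left(F,X \right)} = \frac{X}{2}$
$g{\left(c \right)} = - 6 \left(1 + \frac{c}{2}\right)^{2}$
$j{\left(J \right)} = J - \frac{J}{\left(-154 + J\right) \left(-14 + J^{2}\right)}$ ($j{\left(J \right)} = J - \frac{J}{\left(J^{2} - 14\right) \left(-154 + J\right)} = J - \frac{J}{\left(-14 + J^{2}\right) \left(-154 + J\right)} = J - \frac{J}{\left(-154 + J\right) \left(-14 + J^{2}\right)}$)
$\frac{94675}{j{\left(g{\left(7 \right)} \right)}} = \frac{94675}{- \frac{3 \left(2 + 7\right)^{2}}{2} \frac{1}{2156 + \left(- \frac{3 \left(2 + 7\right)^{2}}{2}\right)^{3} - 154 \left(- \frac{3 \left(2 + 7\right)^{2}}{2}\right)^{2} - 14 \left(- \frac{3 \left(2 + 7\right)^{2}}{2}\right)} \left(2155 + \left(- \frac{3 \left(2 + 7\right)^{2}}{2}\right)^{3} - 154 \left(- \frac{3 \left(2 + 7\right)^{2}}{2}\right)^{2} - 14 \left(- \frac{3 \left(2 + 7\right)^{2}}{2}\right)\right)} = \frac{94675}{- \frac{3 \cdot 9^{2}}{2} \frac{1}{2156 + \left(- \frac{3 \cdot 9^{2}}{2}\right)^{3} - 154 \left(- \frac{3 \cdot 9^{2}}{2}\right)^{2} - 14 \left(- \frac{3 \cdot 9^{2}}{2}\right)} \left(2155 + \left(- \frac{3 \cdot 9^{2}}{2}\right)^{3} - 154 \left(- \frac{3 \cdot 9^{2}}{2}\right)^{2} - 14 \left(- \frac{3 \cdot 9^{2}}{2}\right)\right)} = \frac{94675}{\left(- \frac{3}{2}\right) 81 \frac{1}{2156 + \left(\left(- \frac{3}{2}\right) 81\right)^{3} - 154 \left(\left(- \frac{3}{2}\right) 81\right)^{2} - 14 \left(\left(- \frac{3}{2}\right) 81\right)} \left(2155 + \left(\left(- \frac{3}{2}\right) 81\right)^{3} - 154 \left(\left(- \frac{3}{2}\right) 81\right)^{2} - 14 \left(\left(- \frac{3}{2}\right) 81\right)\right)} = \frac{94675}{\left(- \frac{243}{2}\right) \frac{1}{2156 + \left(- \frac{243}{2}\right)^{3} - 154 \left(- \frac{243}{2}\right)^{2} - -1701} \left(2155 + \left(- \frac{243}{2}\right)^{3} - 154 \left(- \frac{243}{2}\right)^{2} - -1701\right)} = \frac{94675}{\left(- \frac{243}{2}\right) \frac{1}{2156 - \frac{14348907}{8} - \frac{4546773}{2} + 1701} \left(2155 - \frac{14348907}{8} - \frac{4546773}{2} + 1701\right)} = \frac{94675}{\left(- \frac{243}{2}\right) \frac{1}{- \frac{32505143}{8}} \left(- \frac{32505151}{8}\right)} = \frac{94675}{\left(- \frac{243}{2}\right) \left(- \frac{8}{32505143}\right) \left(- \frac{32505151}{8}\right)} = \frac{94675}{- \frac{7898751693}{65010286}} = 94675 \left(- \frac{65010286}{7898751693}\right) = - \frac{879264118150}{1128393099}$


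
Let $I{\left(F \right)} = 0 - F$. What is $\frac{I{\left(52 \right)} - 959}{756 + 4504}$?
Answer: $- \frac{1011}{5260} \approx -0.19221$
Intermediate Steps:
$I{\left(F \right)} = - F$
$\frac{I{\left(52 \right)} - 959}{756 + 4504} = \frac{\left(-1\right) 52 - 959}{756 + 4504} = \frac{-52 - 959}{5260} = \left(-1011\right) \frac{1}{5260} = - \frac{1011}{5260}$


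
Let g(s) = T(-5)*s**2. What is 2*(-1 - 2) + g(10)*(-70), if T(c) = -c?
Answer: -35006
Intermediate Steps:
g(s) = 5*s**2 (g(s) = (-1*(-5))*s**2 = 5*s**2)
2*(-1 - 2) + g(10)*(-70) = 2*(-1 - 2) + (5*10**2)*(-70) = 2*(-3) + (5*100)*(-70) = -6 + 500*(-70) = -6 - 35000 = -35006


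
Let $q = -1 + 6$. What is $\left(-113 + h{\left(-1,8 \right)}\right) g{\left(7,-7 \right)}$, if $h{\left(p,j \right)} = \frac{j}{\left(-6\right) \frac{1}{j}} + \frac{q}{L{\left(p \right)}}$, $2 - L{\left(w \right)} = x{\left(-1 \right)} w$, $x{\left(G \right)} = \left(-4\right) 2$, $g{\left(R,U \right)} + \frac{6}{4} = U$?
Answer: $\frac{4233}{4} \approx 1058.3$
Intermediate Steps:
$g{\left(R,U \right)} = - \frac{3}{2} + U$
$x{\left(G \right)} = -8$
$q = 5$
$L{\left(w \right)} = 2 + 8 w$ ($L{\left(w \right)} = 2 - - 8 w = 2 + 8 w$)
$h{\left(p,j \right)} = \frac{5}{2 + 8 p} - \frac{j^{2}}{6}$ ($h{\left(p,j \right)} = \frac{j}{\left(-6\right) \frac{1}{j}} + \frac{5}{2 + 8 p} = j \left(- \frac{j}{6}\right) + \frac{5}{2 + 8 p} = - \frac{j^{2}}{6} + \frac{5}{2 + 8 p} = \frac{5}{2 + 8 p} - \frac{j^{2}}{6}$)
$\left(-113 + h{\left(-1,8 \right)}\right) g{\left(7,-7 \right)} = \left(-113 + \frac{-15 + 8^{2} \left(1 + 4 \left(-1\right)\right)}{6 \left(-1 - -4\right)}\right) \left(- \frac{3}{2} - 7\right) = \left(-113 + \frac{-15 + 64 \left(1 - 4\right)}{6 \left(-1 + 4\right)}\right) \left(- \frac{17}{2}\right) = \left(-113 + \frac{-15 + 64 \left(-3\right)}{6 \cdot 3}\right) \left(- \frac{17}{2}\right) = \left(-113 + \frac{1}{6} \cdot \frac{1}{3} \left(-15 - 192\right)\right) \left(- \frac{17}{2}\right) = \left(-113 + \frac{1}{6} \cdot \frac{1}{3} \left(-207\right)\right) \left(- \frac{17}{2}\right) = \left(-113 - \frac{23}{2}\right) \left(- \frac{17}{2}\right) = \left(- \frac{249}{2}\right) \left(- \frac{17}{2}\right) = \frac{4233}{4}$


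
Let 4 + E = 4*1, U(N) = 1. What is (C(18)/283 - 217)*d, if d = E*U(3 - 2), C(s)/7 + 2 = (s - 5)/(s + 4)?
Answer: 0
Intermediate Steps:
E = 0 (E = -4 + 4*1 = -4 + 4 = 0)
C(s) = -14 + 7*(-5 + s)/(4 + s) (C(s) = -14 + 7*((s - 5)/(s + 4)) = -14 + 7*((-5 + s)/(4 + s)) = -14 + 7*(-5 + s)/(4 + s))
d = 0 (d = 0*1 = 0)
(C(18)/283 - 217)*d = ((7*(-13 - 1*18)/(4 + 18))/283 - 217)*0 = ((7*(-13 - 18)/22)*(1/283) - 217)*0 = ((7*(1/22)*(-31))*(1/283) - 217)*0 = (-217/22*1/283 - 217)*0 = (-217/6226 - 217)*0 = -1351259/6226*0 = 0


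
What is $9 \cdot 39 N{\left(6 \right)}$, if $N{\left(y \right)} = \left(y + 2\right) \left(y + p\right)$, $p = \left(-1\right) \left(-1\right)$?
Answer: $19656$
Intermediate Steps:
$p = 1$
$N{\left(y \right)} = \left(1 + y\right) \left(2 + y\right)$ ($N{\left(y \right)} = \left(y + 2\right) \left(y + 1\right) = \left(2 + y\right) \left(1 + y\right) = \left(1 + y\right) \left(2 + y\right)$)
$9 \cdot 39 N{\left(6 \right)} = 9 \cdot 39 \left(2 + 6^{2} + 3 \cdot 6\right) = 351 \left(2 + 36 + 18\right) = 351 \cdot 56 = 19656$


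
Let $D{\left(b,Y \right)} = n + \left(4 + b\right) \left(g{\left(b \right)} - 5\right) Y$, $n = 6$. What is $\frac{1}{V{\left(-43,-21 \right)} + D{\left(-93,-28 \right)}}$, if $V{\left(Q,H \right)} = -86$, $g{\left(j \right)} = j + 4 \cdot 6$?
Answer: $- \frac{1}{184488} \approx -5.4204 \cdot 10^{-6}$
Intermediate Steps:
$g{\left(j \right)} = 24 + j$ ($g{\left(j \right)} = j + 24 = 24 + j$)
$D{\left(b,Y \right)} = 6 + Y \left(4 + b\right) \left(19 + b\right)$ ($D{\left(b,Y \right)} = 6 + \left(4 + b\right) \left(\left(24 + b\right) - 5\right) Y = 6 + \left(4 + b\right) \left(19 + b\right) Y = 6 + Y \left(4 + b\right) \left(19 + b\right)$)
$\frac{1}{V{\left(-43,-21 \right)} + D{\left(-93,-28 \right)}} = \frac{1}{-86 + \left(6 + 76 \left(-28\right) - 28 \left(-93\right)^{2} + 23 \left(-28\right) \left(-93\right)\right)} = \frac{1}{-86 + \left(6 - 2128 - 242172 + 59892\right)} = \frac{1}{-86 - 184402} = \frac{1}{-184488} = - \frac{1}{184488}$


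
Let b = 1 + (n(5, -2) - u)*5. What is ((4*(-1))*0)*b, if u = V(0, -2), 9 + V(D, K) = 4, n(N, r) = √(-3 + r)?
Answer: 0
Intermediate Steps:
V(D, K) = -5 (V(D, K) = -9 + 4 = -5)
u = -5
b = 26 + 5*I*√5 (b = 1 + (√(-3 - 2) - 1*(-5))*5 = 1 + (√(-5) + 5)*5 = 1 + (I*√5 + 5)*5 = 1 + (5 + I*√5)*5 = 1 + (25 + 5*I*√5) = 26 + 5*I*√5 ≈ 26.0 + 11.18*I)
((4*(-1))*0)*b = ((4*(-1))*0)*(26 + 5*I*√5) = (-4*0)*(26 + 5*I*√5) = 0*(26 + 5*I*√5) = 0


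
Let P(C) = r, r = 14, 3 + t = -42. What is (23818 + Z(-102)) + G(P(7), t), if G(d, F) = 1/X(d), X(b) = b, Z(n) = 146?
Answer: 335497/14 ≈ 23964.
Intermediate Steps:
t = -45 (t = -3 - 42 = -45)
P(C) = 14
G(d, F) = 1/d
(23818 + Z(-102)) + G(P(7), t) = (23818 + 146) + 1/14 = 23964 + 1/14 = 335497/14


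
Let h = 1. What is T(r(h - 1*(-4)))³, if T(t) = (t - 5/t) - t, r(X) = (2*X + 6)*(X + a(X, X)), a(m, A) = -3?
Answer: -125/32768 ≈ -0.0038147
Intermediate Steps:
r(X) = (-3 + X)*(6 + 2*X) (r(X) = (2*X + 6)*(X - 3) = (6 + 2*X)*(-3 + X) = (-3 + X)*(6 + 2*X))
T(t) = -5/t (T(t) = (t - 5/t) - t = -5/t)
T(r(h - 1*(-4)))³ = (-5/(-18 + 2*(1 - 1*(-4))²))³ = (-5/(-18 + 2*(1 + 4)²))³ = (-5/(-18 + 2*5²))³ = (-5/(-18 + 2*25))³ = (-5/(-18 + 50))³ = (-5/32)³ = -125/32768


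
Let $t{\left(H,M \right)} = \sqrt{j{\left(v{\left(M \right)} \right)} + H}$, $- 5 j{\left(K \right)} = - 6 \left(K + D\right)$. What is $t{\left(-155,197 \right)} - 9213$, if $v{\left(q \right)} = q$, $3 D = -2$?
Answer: $-9213 + \frac{\sqrt{2015}}{5} \approx -9204.0$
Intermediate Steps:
$D = - \frac{2}{3}$ ($D = \frac{1}{3} \left(-2\right) = - \frac{2}{3} \approx -0.66667$)
$j{\left(K \right)} = - \frac{4}{5} + \frac{6 K}{5}$ ($j{\left(K \right)} = - \frac{\left(-6\right) \left(K - \frac{2}{3}\right)}{5} = - \frac{\left(-6\right) \left(- \frac{2}{3} + K\right)}{5} = - \frac{4 - 6 K}{5} = - \frac{4}{5} + \frac{6 K}{5}$)
$t{\left(H,M \right)} = \sqrt{- \frac{4}{5} + H + \frac{6 M}{5}}$ ($t{\left(H,M \right)} = \sqrt{\left(- \frac{4}{5} + \frac{6 M}{5}\right) + H} = \sqrt{- \frac{4}{5} + H + \frac{6 M}{5}}$)
$t{\left(-155,197 \right)} - 9213 = \frac{\sqrt{-20 + 25 \left(-155\right) + 30 \cdot 197}}{5} - 9213 = \frac{\sqrt{-20 - 3875 + 5910}}{5} - 9213 = \frac{\sqrt{2015}}{5} - 9213 = -9213 + \frac{\sqrt{2015}}{5}$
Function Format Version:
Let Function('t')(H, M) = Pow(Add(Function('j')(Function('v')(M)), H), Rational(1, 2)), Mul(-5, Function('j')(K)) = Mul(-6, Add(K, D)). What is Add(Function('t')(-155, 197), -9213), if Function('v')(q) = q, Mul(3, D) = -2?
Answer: Add(-9213, Mul(Rational(1, 5), Pow(2015, Rational(1, 2)))) ≈ -9204.0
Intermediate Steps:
D = Rational(-2, 3) (D = Mul(Rational(1, 3), -2) = Rational(-2, 3) ≈ -0.66667)
Function('j')(K) = Add(Rational(-4, 5), Mul(Rational(6, 5), K)) (Function('j')(K) = Mul(Rational(-1, 5), Mul(-6, Add(K, Rational(-2, 3)))) = Mul(Rational(-1, 5), Mul(-6, Add(Rational(-2, 3), K))) = Mul(Rational(-1, 5), Add(4, Mul(-6, K))) = Add(Rational(-4, 5), Mul(Rational(6, 5), K)))
Function('t')(H, M) = Pow(Add(Rational(-4, 5), H, Mul(Rational(6, 5), M)), Rational(1, 2)) (Function('t')(H, M) = Pow(Add(Add(Rational(-4, 5), Mul(Rational(6, 5), M)), H), Rational(1, 2)) = Pow(Add(Rational(-4, 5), H, Mul(Rational(6, 5), M)), Rational(1, 2)))
Add(Function('t')(-155, 197), -9213) = Add(Mul(Rational(1, 5), Pow(Add(-20, Mul(25, -155), Mul(30, 197)), Rational(1, 2))), -9213) = Add(Mul(Rational(1, 5), Pow(Add(-20, -3875, 5910), Rational(1, 2))), -9213) = Add(Mul(Rational(1, 5), Pow(2015, Rational(1, 2))), -9213) = Add(-9213, Mul(Rational(1, 5), Pow(2015, Rational(1, 2))))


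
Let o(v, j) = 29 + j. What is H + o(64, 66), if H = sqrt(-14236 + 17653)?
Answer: 95 + sqrt(3417) ≈ 153.46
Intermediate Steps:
H = sqrt(3417) ≈ 58.455
H + o(64, 66) = sqrt(3417) + (29 + 66) = sqrt(3417) + 95 = 95 + sqrt(3417)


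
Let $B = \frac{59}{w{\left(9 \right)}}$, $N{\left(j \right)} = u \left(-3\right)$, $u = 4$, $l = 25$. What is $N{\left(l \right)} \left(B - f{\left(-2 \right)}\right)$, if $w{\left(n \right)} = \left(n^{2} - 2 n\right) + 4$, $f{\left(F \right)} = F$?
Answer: $- \frac{2316}{67} \approx -34.567$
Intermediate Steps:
$w{\left(n \right)} = 4 + n^{2} - 2 n$
$N{\left(j \right)} = -12$ ($N{\left(j \right)} = 4 \left(-3\right) = -12$)
$B = \frac{59}{67}$ ($B = \frac{59}{4 + 9^{2} - 18} = \frac{59}{4 + 81 - 18} = \frac{59}{67} \approx 0.8806$)
$N{\left(l \right)} \left(B - f{\left(-2 \right)}\right) = - 12 \left(\frac{59}{67} - -2\right) = - 12 \left(\frac{59}{67} + 2\right) = \left(-12\right) \frac{193}{67} = - \frac{2316}{67}$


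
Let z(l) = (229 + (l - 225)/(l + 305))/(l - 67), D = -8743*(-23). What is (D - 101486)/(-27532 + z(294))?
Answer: -1934759817/534781628 ≈ -3.6179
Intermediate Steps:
D = 201089
z(l) = (229 + (-225 + l)/(305 + l))/(-67 + l)
(D - 101486)/(-27532 + z(294)) = (201089 - 101486)/(-27532 + 10*(6962 + 23*294)/(-20435 + 294**2 + 238*294)) = 99603/(-27532 + 10*(6962 + 6762)/(-20435 + 86436 + 69972)) = 99603/(-27532 + 10*13724/135973) = 99603/(-27532 + 10*(1/135973)*13724) = 99603/(-27532 + 137240/135973) = 99603/(-3743471396/135973) = 99603*(-135973/3743471396) = -1934759817/534781628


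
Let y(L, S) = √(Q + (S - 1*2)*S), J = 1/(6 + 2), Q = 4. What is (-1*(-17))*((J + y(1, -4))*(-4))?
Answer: -17/2 - 136*√7 ≈ -368.32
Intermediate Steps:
J = ⅛ (J = 1/8 = ⅛ ≈ 0.12500)
y(L, S) = √(4 + S*(-2 + S)) (y(L, S) = √(4 + (S - 1*2)*S) = √(4 + (S - 2)*S) = √(4 + (-2 + S)*S) = √(4 + S*(-2 + S)))
(-1*(-17))*((J + y(1, -4))*(-4)) = (-1*(-17))*((⅛ + √(4 + (-4)² - 2*(-4)))*(-4)) = 17*((⅛ + √(4 + 16 + 8))*(-4)) = 17*((⅛ + √28)*(-4)) = 17*((⅛ + 2*√7)*(-4)) = 17*(-½ - 8*√7) = -17/2 - 136*√7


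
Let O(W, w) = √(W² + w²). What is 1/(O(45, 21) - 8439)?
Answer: -2813/23738085 - √274/23738085 ≈ -0.00011920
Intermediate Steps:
1/(O(45, 21) - 8439) = 1/(√(45² + 21²) - 8439) = 1/(√(2025 + 441) - 8439) = 1/(√2466 - 8439) = 1/(3*√274 - 8439) = 1/(-8439 + 3*√274)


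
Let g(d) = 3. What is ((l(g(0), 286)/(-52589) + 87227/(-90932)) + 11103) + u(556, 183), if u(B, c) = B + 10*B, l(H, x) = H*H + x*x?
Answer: 82329627268649/4782022948 ≈ 17217.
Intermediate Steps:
l(H, x) = H² + x²
u(B, c) = 11*B
((l(g(0), 286)/(-52589) + 87227/(-90932)) + 11103) + u(556, 183) = (((3² + 286²)/(-52589) + 87227/(-90932)) + 11103) + 11*556 = (((9 + 81796)*(-1/52589) + 87227*(-1/90932)) + 11103) + 6116 = ((81805*(-1/52589) - 87227/90932) + 11103) + 6116 = ((-81805/52589 - 87227/90932) + 11103) + 6116 = (-12025872963/4782022948 + 11103) + 6116 = 53082774918681/4782022948 + 6116 = 82329627268649/4782022948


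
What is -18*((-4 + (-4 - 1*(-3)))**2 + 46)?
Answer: -1278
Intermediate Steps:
-18*((-4 + (-4 - 1*(-3)))**2 + 46) = -18*((-4 + (-4 + 3))**2 + 46) = -18*((-4 - 1)**2 + 46) = -18*((-5)**2 + 46) = -18*(25 + 46) = -18*71 = -1278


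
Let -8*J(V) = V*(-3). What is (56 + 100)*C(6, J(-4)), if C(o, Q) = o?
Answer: 936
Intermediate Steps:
J(V) = 3*V/8 (J(V) = -V*(-3)/8 = -(-3)*V/8 = 3*V/8)
(56 + 100)*C(6, J(-4)) = (56 + 100)*6 = 156*6 = 936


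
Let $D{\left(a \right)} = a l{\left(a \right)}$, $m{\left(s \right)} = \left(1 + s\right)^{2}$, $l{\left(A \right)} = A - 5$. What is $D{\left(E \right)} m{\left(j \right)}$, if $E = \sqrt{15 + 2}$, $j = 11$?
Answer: $2448 - 720 \sqrt{17} \approx -520.64$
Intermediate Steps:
$l{\left(A \right)} = -5 + A$
$E = \sqrt{17} \approx 4.1231$
$D{\left(a \right)} = a \left(-5 + a\right)$
$D{\left(E \right)} m{\left(j \right)} = \sqrt{17} \left(-5 + \sqrt{17}\right) \left(1 + 11\right)^{2} = \sqrt{17} \left(-5 + \sqrt{17}\right) 12^{2} = \sqrt{17} \left(-5 + \sqrt{17}\right) 144 = 144 \sqrt{17} \left(-5 + \sqrt{17}\right)$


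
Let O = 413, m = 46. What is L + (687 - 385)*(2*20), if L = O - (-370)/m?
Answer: 287524/23 ≈ 12501.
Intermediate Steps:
L = 9684/23 (L = 413 - (-370)/46 = 413 - 1*(-185/23) = 413 + 185/23 = 9684/23 ≈ 421.04)
L + (687 - 385)*(2*20) = 9684/23 + (687 - 385)*(2*20) = 9684/23 + 302*40 = 9684/23 + 12080 = 287524/23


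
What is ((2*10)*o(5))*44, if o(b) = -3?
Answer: -2640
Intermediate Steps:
((2*10)*o(5))*44 = ((2*10)*(-3))*44 = (20*(-3))*44 = -60*44 = -2640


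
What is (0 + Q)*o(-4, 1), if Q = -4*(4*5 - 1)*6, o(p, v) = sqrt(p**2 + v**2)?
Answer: -456*sqrt(17) ≈ -1880.1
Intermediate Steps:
Q = -456 (Q = -4*(20 - 1)*6 = -4*19*6 = -76*6 = -456)
(0 + Q)*o(-4, 1) = (0 - 456)*sqrt((-4)**2 + 1**2) = -456*sqrt(16 + 1) = -456*sqrt(17)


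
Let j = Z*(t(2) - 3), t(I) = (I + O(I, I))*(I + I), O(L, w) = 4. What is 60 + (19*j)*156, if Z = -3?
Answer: -186672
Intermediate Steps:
t(I) = 2*I*(4 + I) (t(I) = (I + 4)*(I + I) = (4 + I)*(2*I) = 2*I*(4 + I))
j = -63 (j = -3*(2*2*(4 + 2) - 3) = -3*(2*2*6 - 3) = -3*(24 - 3) = -3*21 = -63)
60 + (19*j)*156 = 60 + (19*(-63))*156 = 60 - 1197*156 = 60 - 186732 = -186672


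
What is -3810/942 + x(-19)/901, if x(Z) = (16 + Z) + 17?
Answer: -569937/141457 ≈ -4.0290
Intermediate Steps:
x(Z) = 33 + Z
-3810/942 + x(-19)/901 = -3810/942 + (33 - 19)/901 = -3810*1/942 + 14*(1/901) = -635/157 + 14/901 = -569937/141457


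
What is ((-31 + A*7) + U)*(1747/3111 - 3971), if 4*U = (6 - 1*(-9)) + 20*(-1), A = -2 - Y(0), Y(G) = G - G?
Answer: 1142563145/6222 ≈ 1.8363e+5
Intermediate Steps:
Y(G) = 0
A = -2 (A = -2 - 1*0 = -2 + 0 = -2)
U = -5/4 (U = ((6 - 1*(-9)) + 20*(-1))/4 = ((6 + 9) - 20)/4 = (15 - 20)/4 = (¼)*(-5) = -5/4 ≈ -1.2500)
((-31 + A*7) + U)*(1747/3111 - 3971) = ((-31 - 2*7) - 5/4)*(1747/3111 - 3971) = ((-31 - 14) - 5/4)*(1747*(1/3111) - 3971) = (-45 - 5/4)*(1747/3111 - 3971) = -185/4*(-12352034/3111) = 1142563145/6222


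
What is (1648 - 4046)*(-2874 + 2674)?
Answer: 479600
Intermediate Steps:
(1648 - 4046)*(-2874 + 2674) = -2398*(-200) = 479600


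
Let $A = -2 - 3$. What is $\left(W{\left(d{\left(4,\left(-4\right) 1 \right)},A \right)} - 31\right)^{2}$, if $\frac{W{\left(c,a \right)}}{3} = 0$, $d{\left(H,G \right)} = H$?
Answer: $961$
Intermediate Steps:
$A = -5$ ($A = -2 - 3 = -5$)
$W{\left(c,a \right)} = 0$ ($W{\left(c,a \right)} = 3 \cdot 0 = 0$)
$\left(W{\left(d{\left(4,\left(-4\right) 1 \right)},A \right)} - 31\right)^{2} = \left(0 - 31\right)^{2} = \left(-31\right)^{2} = 961$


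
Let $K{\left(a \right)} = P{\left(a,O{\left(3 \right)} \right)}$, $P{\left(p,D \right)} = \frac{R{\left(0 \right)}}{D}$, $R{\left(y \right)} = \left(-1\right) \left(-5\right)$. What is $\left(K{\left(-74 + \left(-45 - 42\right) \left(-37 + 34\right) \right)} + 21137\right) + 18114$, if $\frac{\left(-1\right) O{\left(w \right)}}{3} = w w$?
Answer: $\frac{1059772}{27} \approx 39251.0$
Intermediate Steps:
$O{\left(w \right)} = - 3 w^{2}$ ($O{\left(w \right)} = - 3 w w = - 3 w^{2}$)
$R{\left(y \right)} = 5$
$P{\left(p,D \right)} = \frac{5}{D}$
$K{\left(a \right)} = - \frac{5}{27}$ ($K{\left(a \right)} = \frac{5}{\left(-3\right) 3^{2}} = \frac{5}{\left(-3\right) 9} = \frac{5}{-27} = 5 \left(- \frac{1}{27}\right) = - \frac{5}{27}$)
$\left(K{\left(-74 + \left(-45 - 42\right) \left(-37 + 34\right) \right)} + 21137\right) + 18114 = \left(- \frac{5}{27} + 21137\right) + 18114 = \frac{570694}{27} + 18114 = \frac{1059772}{27}$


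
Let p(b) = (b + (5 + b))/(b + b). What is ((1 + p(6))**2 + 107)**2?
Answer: 264030001/20736 ≈ 12733.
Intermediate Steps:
p(b) = (5 + 2*b)/(2*b) (p(b) = (5 + 2*b)/((2*b)) = (5 + 2*b)*(1/(2*b)) = (5 + 2*b)/(2*b))
((1 + p(6))**2 + 107)**2 = ((1 + (5/2 + 6)/6)**2 + 107)**2 = ((1 + (1/6)*(17/2))**2 + 107)**2 = ((1 + 17/12)**2 + 107)**2 = ((29/12)**2 + 107)**2 = (841/144 + 107)**2 = (16249/144)**2 = 264030001/20736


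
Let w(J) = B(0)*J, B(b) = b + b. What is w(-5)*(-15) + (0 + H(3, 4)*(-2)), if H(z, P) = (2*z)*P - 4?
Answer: -40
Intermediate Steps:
B(b) = 2*b
H(z, P) = -4 + 2*P*z (H(z, P) = 2*P*z - 4 = -4 + 2*P*z)
w(J) = 0 (w(J) = (2*0)*J = 0*J = 0)
w(-5)*(-15) + (0 + H(3, 4)*(-2)) = 0*(-15) + (0 + (-4 + 2*4*3)*(-2)) = 0 + (0 + (-4 + 24)*(-2)) = 0 + (0 + 20*(-2)) = 0 + (0 - 40) = 0 - 40 = -40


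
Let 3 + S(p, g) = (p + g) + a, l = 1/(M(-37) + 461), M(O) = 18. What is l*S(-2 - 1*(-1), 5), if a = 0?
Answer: 1/479 ≈ 0.0020877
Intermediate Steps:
l = 1/479 (l = 1/(18 + 461) = 1/479 ≈ 0.0020877)
S(p, g) = -3 + g + p (S(p, g) = -3 + ((p + g) + 0) = -3 + ((g + p) + 0) = -3 + (g + p) = -3 + g + p)
l*S(-2 - 1*(-1), 5) = (-3 + 5 + (-2 - 1*(-1)))/479 = (-3 + 5 + (-2 + 1))/479 = (-3 + 5 - 1)/479 = (1/479)*1 = 1/479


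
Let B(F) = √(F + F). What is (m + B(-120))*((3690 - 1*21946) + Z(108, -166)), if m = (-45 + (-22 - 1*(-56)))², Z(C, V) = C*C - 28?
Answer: -801020 - 26480*I*√15 ≈ -8.0102e+5 - 1.0256e+5*I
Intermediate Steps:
Z(C, V) = -28 + C² (Z(C, V) = C² - 28 = -28 + C²)
B(F) = √2*√F (B(F) = √(2*F) = √2*√F)
m = 121 (m = (-45 + (-22 + 56))² = (-45 + 34)² = (-11)² = 121)
(m + B(-120))*((3690 - 1*21946) + Z(108, -166)) = (121 + √2*√(-120))*((3690 - 1*21946) + (-28 + 108²)) = (121 + √2*(2*I*√30))*((3690 - 21946) + (-28 + 11664)) = (121 + 4*I*√15)*(-18256 + 11636) = (121 + 4*I*√15)*(-6620) = -801020 - 26480*I*√15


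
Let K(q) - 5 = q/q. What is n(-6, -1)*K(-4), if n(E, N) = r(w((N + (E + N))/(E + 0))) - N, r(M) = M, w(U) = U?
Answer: 14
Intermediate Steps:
K(q) = 6 (K(q) = 5 + q/q = 5 + 1 = 6)
n(E, N) = -N + (E + 2*N)/E (n(E, N) = (N + (E + N))/(E + 0) - N = (E + 2*N)/E - N = -N + (E + 2*N)/E)
n(-6, -1)*K(-4) = (1 - 1*(-1) + 2*(-1)/(-6))*6 = (1 + 1 + 2*(-1)*(-⅙))*6 = (1 + 1 + ⅓)*6 = (7/3)*6 = 14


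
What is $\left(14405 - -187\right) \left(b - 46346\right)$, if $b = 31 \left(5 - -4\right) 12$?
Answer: $-627426816$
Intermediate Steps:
$b = 3348$ ($b = 31 \left(5 + 4\right) 12 = 31 \cdot 9 \cdot 12 = 279 \cdot 12 = 3348$)
$\left(14405 - -187\right) \left(b - 46346\right) = \left(14405 - -187\right) \left(3348 - 46346\right) = \left(14405 + \left(214 - 27\right)\right) \left(-42998\right) = \left(14405 + 187\right) \left(-42998\right) = 14592 \left(-42998\right) = -627426816$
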